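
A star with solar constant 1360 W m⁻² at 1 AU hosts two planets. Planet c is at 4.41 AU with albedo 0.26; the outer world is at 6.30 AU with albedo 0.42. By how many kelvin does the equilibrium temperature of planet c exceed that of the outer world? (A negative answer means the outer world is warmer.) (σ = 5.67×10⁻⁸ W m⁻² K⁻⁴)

T_eq = [S₀(1−A)/(4σd²)]^(1/4), so T ∝ (1−A)^(1/4) / √d.
T₁ = [1360×0.74/(4×5.67×10⁻⁸×4.41²)]^(1/4) = 122.90 K.
T₂ = [1360×0.58/(4×5.67×10⁻⁸×6.30²)]^(1/4) = 96.75 K.

ΔT ≈ 26.2 K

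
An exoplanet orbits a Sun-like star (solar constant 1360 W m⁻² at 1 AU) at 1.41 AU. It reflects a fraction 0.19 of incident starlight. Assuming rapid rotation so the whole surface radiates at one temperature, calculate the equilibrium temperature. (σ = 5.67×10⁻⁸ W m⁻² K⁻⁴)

Flux at 1.41 AU: S = 1360/1.41² = 684 W m⁻².
Energy balance: absorbed = emitted ⇒ πR²·S(1−A) = 4πR²·σT_eq⁴, so T_eq⁴ = S(1−A)/(4σ).
T_eq = [684 × 0.81 / (4 × 5.67×10⁻⁸)]^(1/4) = (2.44×10⁹)^(1/4) = 222 K.

T_eq ≈ 222 K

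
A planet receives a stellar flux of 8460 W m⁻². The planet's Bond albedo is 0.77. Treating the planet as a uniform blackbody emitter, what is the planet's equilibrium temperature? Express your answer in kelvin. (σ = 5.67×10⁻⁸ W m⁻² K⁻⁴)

Energy balance: absorbed = emitted ⇒ πR²·S(1−A) = 4πR²·σT_eq⁴, so T_eq⁴ = S(1−A)/(4σ).
T_eq = [8460 × 0.23 / (4 × 5.67×10⁻⁸)]^(1/4) = (8.58×10⁹)^(1/4) = 304 K.

T_eq ≈ 304 K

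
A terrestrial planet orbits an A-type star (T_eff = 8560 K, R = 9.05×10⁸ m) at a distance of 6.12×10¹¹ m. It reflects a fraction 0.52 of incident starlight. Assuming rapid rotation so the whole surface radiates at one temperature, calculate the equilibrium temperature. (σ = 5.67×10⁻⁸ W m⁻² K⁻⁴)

L = 4πR_⋆²σT_⋆⁴ = 4π(9.05×10⁸)² × 5.67×10⁻⁸ × (8560)⁴ = 3.13×10²⁷ W.
S = L/(4πd²) = 666 W m⁻².
Energy balance: absorbed = emitted ⇒ πR²·S(1−A) = 4πR²·σT_eq⁴, so T_eq⁴ = S(1−A)/(4σ).
T_eq = [666 × 0.48 / (4 × 5.67×10⁻⁸)]^(1/4) = (1.41×10⁹)^(1/4) = 194 K.

T_eq ≈ 194 K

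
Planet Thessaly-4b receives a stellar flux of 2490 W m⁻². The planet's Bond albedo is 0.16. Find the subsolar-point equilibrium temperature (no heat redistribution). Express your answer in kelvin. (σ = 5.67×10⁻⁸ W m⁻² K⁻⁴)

At the subsolar point the surface absorbs S(1−A) and emits σT⁴ per unit area — no factor of 4, since only the local patch is in balance.
T = [2490 × 0.84 / 5.67×10⁻⁸]^(1/4) = (3.69×10¹⁰)^(1/4) = 438 K.

T_ss ≈ 438 K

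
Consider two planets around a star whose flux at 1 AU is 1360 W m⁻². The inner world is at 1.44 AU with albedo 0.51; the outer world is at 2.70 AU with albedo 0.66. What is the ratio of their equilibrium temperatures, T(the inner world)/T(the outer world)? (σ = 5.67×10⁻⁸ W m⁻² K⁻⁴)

T₁/T₂ ≈ 1.500

T_eq = [S₀(1−A)/(4σd²)]^(1/4), so T ∝ (1−A)^(1/4) / √d.
T₁ = [1360×0.49/(4×5.67×10⁻⁸×1.44²)]^(1/4) = 194.02 K.
T₂ = [1360×0.34/(4×5.67×10⁻⁸×2.70²)]^(1/4) = 129.32 K.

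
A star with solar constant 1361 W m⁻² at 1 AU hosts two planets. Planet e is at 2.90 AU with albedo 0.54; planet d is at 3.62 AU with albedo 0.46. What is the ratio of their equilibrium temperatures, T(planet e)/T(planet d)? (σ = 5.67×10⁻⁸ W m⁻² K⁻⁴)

T₁/T₂ ≈ 1.073

T_eq = [S₀(1−A)/(4σd²)]^(1/4), so T ∝ (1−A)^(1/4) / √d.
T₁ = [1361×0.46/(4×5.67×10⁻⁸×2.90²)]^(1/4) = 134.60 K.
T₂ = [1361×0.54/(4×5.67×10⁻⁸×3.62²)]^(1/4) = 125.40 K.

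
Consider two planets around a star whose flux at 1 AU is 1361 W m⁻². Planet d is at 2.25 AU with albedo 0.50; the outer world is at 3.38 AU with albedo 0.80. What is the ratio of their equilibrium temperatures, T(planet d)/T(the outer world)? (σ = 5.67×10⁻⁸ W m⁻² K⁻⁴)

T_eq = [S₀(1−A)/(4σd²)]^(1/4), so T ∝ (1−A)^(1/4) / √d.
T₁ = [1361×0.50/(4×5.67×10⁻⁸×2.25²)]^(1/4) = 156.03 K.
T₂ = [1361×0.20/(4×5.67×10⁻⁸×3.38²)]^(1/4) = 101.24 K.

T₁/T₂ ≈ 1.541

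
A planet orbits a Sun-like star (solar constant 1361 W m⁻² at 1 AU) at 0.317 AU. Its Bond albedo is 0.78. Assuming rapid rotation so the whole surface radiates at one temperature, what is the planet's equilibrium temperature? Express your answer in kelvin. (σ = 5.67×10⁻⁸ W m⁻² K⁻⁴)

T_eq ≈ 339 K

Flux at 0.317 AU: S = 1361/0.317² = 1.35×10⁴ W m⁻².
Energy balance: absorbed = emitted ⇒ πR²·S(1−A) = 4πR²·σT_eq⁴, so T_eq⁴ = S(1−A)/(4σ).
T_eq = [1.35×10⁴ × 0.22 / (4 × 5.67×10⁻⁸)]^(1/4) = (1.31×10¹⁰)^(1/4) = 339 K.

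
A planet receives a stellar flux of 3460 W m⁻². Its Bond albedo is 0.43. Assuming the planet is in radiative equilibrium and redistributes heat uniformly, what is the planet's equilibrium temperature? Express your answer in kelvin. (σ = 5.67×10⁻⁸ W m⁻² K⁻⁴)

Energy balance: absorbed = emitted ⇒ πR²·S(1−A) = 4πR²·σT_eq⁴, so T_eq⁴ = S(1−A)/(4σ).
T_eq = [3460 × 0.57 / (4 × 5.67×10⁻⁸)]^(1/4) = (8.70×10⁹)^(1/4) = 305 K.

T_eq ≈ 305 K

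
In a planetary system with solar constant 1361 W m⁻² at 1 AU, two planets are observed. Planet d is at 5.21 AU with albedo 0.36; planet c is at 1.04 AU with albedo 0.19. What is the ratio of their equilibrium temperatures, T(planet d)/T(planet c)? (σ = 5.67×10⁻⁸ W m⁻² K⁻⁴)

T₁/T₂ ≈ 0.421

T_eq = [S₀(1−A)/(4σd²)]^(1/4), so T ∝ (1−A)^(1/4) / √d.
T₁ = [1361×0.64/(4×5.67×10⁻⁸×5.21²)]^(1/4) = 109.06 K.
T₂ = [1361×0.81/(4×5.67×10⁻⁸×1.04²)]^(1/4) = 258.92 K.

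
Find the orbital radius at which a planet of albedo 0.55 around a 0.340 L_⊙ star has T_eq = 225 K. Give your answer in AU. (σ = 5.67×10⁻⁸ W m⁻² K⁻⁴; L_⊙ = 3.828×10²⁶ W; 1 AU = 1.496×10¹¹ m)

L = 0.340 × 3.828×10²⁶ = 1.30×10²⁶ W.
From T_eq⁴ = L(1−A)/(16πσd²): d = √[L(1−A)/(16πσT_eq⁴)].
d = √[1.30×10²⁶ × 0.45 / (16π × 5.67×10⁻⁸ × (225)⁴)] = 8.95×10¹⁰ m = 0.599 AU.

d ≈ 0.599 AU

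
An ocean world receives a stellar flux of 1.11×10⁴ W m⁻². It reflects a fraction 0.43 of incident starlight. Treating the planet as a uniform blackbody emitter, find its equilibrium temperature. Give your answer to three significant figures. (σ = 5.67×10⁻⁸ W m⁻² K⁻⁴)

Energy balance: absorbed = emitted ⇒ πR²·S(1−A) = 4πR²·σT_eq⁴, so T_eq⁴ = S(1−A)/(4σ).
T_eq = [1.11×10⁴ × 0.57 / (4 × 5.67×10⁻⁸)]^(1/4) = (2.79×10¹⁰)^(1/4) = 409 K.

T_eq ≈ 409 K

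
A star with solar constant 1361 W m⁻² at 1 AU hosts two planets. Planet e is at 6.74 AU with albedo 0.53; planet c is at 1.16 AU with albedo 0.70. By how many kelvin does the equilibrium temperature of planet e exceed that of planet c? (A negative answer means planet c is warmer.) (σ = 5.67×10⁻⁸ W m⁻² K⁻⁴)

ΔT ≈ -102.5 K

T_eq = [S₀(1−A)/(4σd²)]^(1/4), so T ∝ (1−A)^(1/4) / √d.
T₁ = [1361×0.47/(4×5.67×10⁻⁸×6.74²)]^(1/4) = 88.77 K.
T₂ = [1361×0.30/(4×5.67×10⁻⁸×1.16²)]^(1/4) = 191.25 K.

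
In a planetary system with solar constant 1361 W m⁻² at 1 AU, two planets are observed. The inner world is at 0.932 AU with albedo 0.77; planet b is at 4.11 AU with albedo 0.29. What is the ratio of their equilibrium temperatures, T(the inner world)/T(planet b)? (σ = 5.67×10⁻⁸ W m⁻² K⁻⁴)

T₁/T₂ ≈ 1.584

T_eq = [S₀(1−A)/(4σd²)]^(1/4), so T ∝ (1−A)^(1/4) / √d.
T₁ = [1361×0.23/(4×5.67×10⁻⁸×0.932²)]^(1/4) = 199.65 K.
T₂ = [1361×0.71/(4×5.67×10⁻⁸×4.11²)]^(1/4) = 126.02 K.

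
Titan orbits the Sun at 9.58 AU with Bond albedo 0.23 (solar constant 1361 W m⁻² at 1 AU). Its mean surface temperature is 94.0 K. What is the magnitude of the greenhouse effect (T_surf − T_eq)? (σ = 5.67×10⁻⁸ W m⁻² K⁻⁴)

ΔT ≈ 9.8 K

S = 1361/9.58² = 14.83 W m⁻².
T_eq = [S(1−A)/(4σ)]^(1/4) = [14.83×0.77/(4×5.67×10⁻⁸)]^(1/4) = 84.2 K.
ΔT = T_surf − T_eq = 94 − 84.2.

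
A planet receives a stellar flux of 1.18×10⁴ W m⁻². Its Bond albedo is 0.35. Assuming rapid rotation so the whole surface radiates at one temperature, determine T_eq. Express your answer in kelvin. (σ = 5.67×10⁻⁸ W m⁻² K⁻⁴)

T_eq ≈ 429 K

Energy balance: absorbed = emitted ⇒ πR²·S(1−A) = 4πR²·σT_eq⁴, so T_eq⁴ = S(1−A)/(4σ).
T_eq = [1.18×10⁴ × 0.65 / (4 × 5.67×10⁻⁸)]^(1/4) = (3.38×10¹⁰)^(1/4) = 429 K.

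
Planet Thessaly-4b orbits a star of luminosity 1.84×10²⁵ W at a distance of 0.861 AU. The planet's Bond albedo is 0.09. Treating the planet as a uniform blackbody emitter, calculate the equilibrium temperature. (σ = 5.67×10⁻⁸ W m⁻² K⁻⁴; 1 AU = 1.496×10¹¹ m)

d = 0.861 AU = 1.29×10¹¹ m.
Flux: S = L/(4πd²) = 1.84×10²⁵/(4π×(1.29×10¹¹)²) = 88.3 W m⁻².
Energy balance: absorbed = emitted ⇒ πR²·S(1−A) = 4πR²·σT_eq⁴, so T_eq⁴ = S(1−A)/(4σ).
T_eq = [88.3 × 0.91 / (4 × 5.67×10⁻⁸)]^(1/4) = (3.54×10⁸)^(1/4) = 137 K.

T_eq ≈ 137 K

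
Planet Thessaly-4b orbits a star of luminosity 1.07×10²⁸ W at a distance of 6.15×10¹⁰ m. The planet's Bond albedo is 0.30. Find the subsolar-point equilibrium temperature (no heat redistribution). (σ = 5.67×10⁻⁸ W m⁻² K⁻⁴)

T_ss ≈ 1290 K

Flux: S = L/(4πd²) = 1.07×10²⁸/(4π×(6.15×10¹⁰)²) = 2.25×10⁵ W m⁻².
At the subsolar point the surface absorbs S(1−A) and emits σT⁴ per unit area — no factor of 4, since only the local patch is in balance.
T = [2.25×10⁵ × 0.70 / 5.67×10⁻⁸]^(1/4) = (2.78×10¹²)^(1/4) = 1290 K.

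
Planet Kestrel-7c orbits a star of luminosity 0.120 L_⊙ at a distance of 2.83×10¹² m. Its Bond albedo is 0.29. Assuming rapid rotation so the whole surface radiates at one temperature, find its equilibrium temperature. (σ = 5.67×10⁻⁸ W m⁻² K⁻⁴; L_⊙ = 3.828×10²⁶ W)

T_eq ≈ 34.6 K

L = 0.120 × 3.828×10²⁶ = 4.59×10²⁵ W.
Flux: S = L/(4πd²) = 4.59×10²⁵/(4π×(2.83×10¹²)²) = 0.456 W m⁻².
Energy balance: absorbed = emitted ⇒ πR²·S(1−A) = 4πR²·σT_eq⁴, so T_eq⁴ = S(1−A)/(4σ).
T_eq = [0.456 × 0.71 / (4 × 5.67×10⁻⁸)]^(1/4) = (1.43×10⁶)^(1/4) = 34.6 K.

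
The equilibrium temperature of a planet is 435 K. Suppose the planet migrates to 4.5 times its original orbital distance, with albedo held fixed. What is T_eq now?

T_eq ∝ L^(1/4) · d^(−1/2).
T′ = 435 / 4.5^(1/2) = 205 K.

T_eq ≈ 205 K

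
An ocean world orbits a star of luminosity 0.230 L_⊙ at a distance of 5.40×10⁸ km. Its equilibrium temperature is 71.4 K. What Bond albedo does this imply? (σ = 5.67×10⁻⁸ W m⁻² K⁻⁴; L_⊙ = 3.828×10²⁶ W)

d = 5.40×10⁸ km = 5.40×10¹¹ m.
L = 0.230 × 3.828×10²⁶ = 8.80×10²⁵ W.
Flux: S = L/(4πd²) = 8.80×10²⁵/(4π×(5.40×10¹¹)²) = 24.0 W m⁻².
From T_eq⁴ = S(1−A)/(4σ): 1−A = 4σT_eq⁴/S.
1−A = 4 × 5.67×10⁻⁸ × (71.4)⁴ / 24.0 = 0.245.

A ≈ 0.75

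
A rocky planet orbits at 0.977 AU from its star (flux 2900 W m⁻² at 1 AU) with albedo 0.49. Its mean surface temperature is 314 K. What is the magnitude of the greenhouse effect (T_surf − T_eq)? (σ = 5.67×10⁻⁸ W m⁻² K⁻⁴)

ΔT ≈ 26.5 K

S = 2900/0.977² = 3038 W m⁻².
T_eq = [S(1−A)/(4σ)]^(1/4) = [3038×0.51/(4×5.67×10⁻⁸)]^(1/4) = 287.5 K.
ΔT = T_surf − T_eq = 314 − 287.5.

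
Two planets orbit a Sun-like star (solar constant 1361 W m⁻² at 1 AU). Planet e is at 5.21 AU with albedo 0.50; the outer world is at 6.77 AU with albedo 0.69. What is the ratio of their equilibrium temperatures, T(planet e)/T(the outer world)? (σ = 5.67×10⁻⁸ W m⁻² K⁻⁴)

T_eq = [S₀(1−A)/(4σd²)]^(1/4), so T ∝ (1−A)^(1/4) / √d.
T₁ = [1361×0.50/(4×5.67×10⁻⁸×5.21²)]^(1/4) = 102.54 K.
T₂ = [1361×0.31/(4×5.67×10⁻⁸×6.77²)]^(1/4) = 79.82 K.

T₁/T₂ ≈ 1.285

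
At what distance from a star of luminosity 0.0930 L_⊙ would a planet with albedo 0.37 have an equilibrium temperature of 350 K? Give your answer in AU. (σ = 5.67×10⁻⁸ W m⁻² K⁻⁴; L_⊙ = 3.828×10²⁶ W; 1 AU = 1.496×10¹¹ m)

L = 0.0930 × 3.828×10²⁶ = 3.56×10²⁵ W.
From T_eq⁴ = L(1−A)/(16πσd²): d = √[L(1−A)/(16πσT_eq⁴)].
d = √[3.56×10²⁵ × 0.63 / (16π × 5.67×10⁻⁸ × (350)⁴)] = 2.29×10¹⁰ m = 0.153 AU.

d ≈ 0.153 AU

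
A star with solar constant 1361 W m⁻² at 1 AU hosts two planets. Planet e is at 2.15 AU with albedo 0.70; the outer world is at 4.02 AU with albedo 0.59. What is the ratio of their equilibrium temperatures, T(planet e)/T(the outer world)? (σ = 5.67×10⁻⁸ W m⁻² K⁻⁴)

T₁/T₂ ≈ 1.265

T_eq = [S₀(1−A)/(4σd²)]^(1/4), so T ∝ (1−A)^(1/4) / √d.
T₁ = [1361×0.30/(4×5.67×10⁻⁸×2.15²)]^(1/4) = 140.48 K.
T₂ = [1361×0.41/(4×5.67×10⁻⁸×4.02²)]^(1/4) = 111.08 K.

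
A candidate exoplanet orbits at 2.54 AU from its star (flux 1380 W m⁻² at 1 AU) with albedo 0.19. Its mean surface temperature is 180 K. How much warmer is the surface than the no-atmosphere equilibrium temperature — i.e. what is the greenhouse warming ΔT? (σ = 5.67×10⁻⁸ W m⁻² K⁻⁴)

S = 1380/2.54² = 213.9 W m⁻².
T_eq = [S(1−A)/(4σ)]^(1/4) = [213.9×0.81/(4×5.67×10⁻⁸)]^(1/4) = 166.3 K.
ΔT = T_surf − T_eq = 180 − 166.3.

ΔT ≈ 13.7 K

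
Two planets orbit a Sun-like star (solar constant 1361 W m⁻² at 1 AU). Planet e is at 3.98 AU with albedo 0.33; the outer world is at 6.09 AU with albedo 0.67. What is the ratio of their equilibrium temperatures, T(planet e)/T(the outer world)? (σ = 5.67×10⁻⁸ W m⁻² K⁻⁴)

T_eq = [S₀(1−A)/(4σd²)]^(1/4), so T ∝ (1−A)^(1/4) / √d.
T₁ = [1361×0.67/(4×5.67×10⁻⁸×3.98²)]^(1/4) = 126.22 K.
T₂ = [1361×0.33/(4×5.67×10⁻⁸×6.09²)]^(1/4) = 85.48 K.

T₁/T₂ ≈ 1.477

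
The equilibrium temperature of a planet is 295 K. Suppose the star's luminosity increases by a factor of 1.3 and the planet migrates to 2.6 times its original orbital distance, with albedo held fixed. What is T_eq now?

T_eq ∝ L^(1/4) · d^(−1/2).
T′ = 295 × 1.3^(1/4) / 2.6^(1/2) = 195 K.

T_eq ≈ 195 K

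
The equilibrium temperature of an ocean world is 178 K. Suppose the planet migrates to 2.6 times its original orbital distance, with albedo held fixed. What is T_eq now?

T_eq ≈ 110 K

T_eq ∝ L^(1/4) · d^(−1/2).
T′ = 178 / 2.6^(1/2) = 110 K.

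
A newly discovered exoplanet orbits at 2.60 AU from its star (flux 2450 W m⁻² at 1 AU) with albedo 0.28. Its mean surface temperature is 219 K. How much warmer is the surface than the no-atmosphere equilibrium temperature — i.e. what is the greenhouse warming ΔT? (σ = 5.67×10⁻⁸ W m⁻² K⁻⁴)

S = 2450/2.60² = 362.4 W m⁻².
T_eq = [S(1−A)/(4σ)]^(1/4) = [362.4×0.72/(4×5.67×10⁻⁸)]^(1/4) = 184.2 K.
ΔT = T_surf − T_eq = 219 − 184.2.

ΔT ≈ 34.8 K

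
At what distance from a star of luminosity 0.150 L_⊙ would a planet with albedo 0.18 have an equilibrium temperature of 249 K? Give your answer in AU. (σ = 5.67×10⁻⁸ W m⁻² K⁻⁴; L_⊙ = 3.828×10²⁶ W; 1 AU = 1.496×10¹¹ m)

L = 0.150 × 3.828×10²⁶ = 5.74×10²⁵ W.
From T_eq⁴ = L(1−A)/(16πσd²): d = √[L(1−A)/(16πσT_eq⁴)].
d = √[5.74×10²⁵ × 0.82 / (16π × 5.67×10⁻⁸ × (249)⁴)] = 6.56×10¹⁰ m = 0.438 AU.

d ≈ 0.438 AU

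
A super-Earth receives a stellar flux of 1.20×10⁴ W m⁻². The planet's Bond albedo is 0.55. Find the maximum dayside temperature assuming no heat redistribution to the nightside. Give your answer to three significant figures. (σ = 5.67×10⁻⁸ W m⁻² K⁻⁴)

With no redistribution each surface element balances locally: S(1−A) = σT⁴.
T = [1.20×10⁴ × 0.45 / 5.67×10⁻⁸]^(1/4) = (9.52×10¹⁰)^(1/4) = 556 K.

T_ss ≈ 556 K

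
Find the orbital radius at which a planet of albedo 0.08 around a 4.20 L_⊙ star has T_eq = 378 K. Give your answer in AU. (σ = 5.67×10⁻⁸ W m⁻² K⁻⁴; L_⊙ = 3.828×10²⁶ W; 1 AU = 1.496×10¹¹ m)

d ≈ 1.07 AU

L = 4.20 × 3.828×10²⁶ = 1.61×10²⁷ W.
From T_eq⁴ = L(1−A)/(16πσd²): d = √[L(1−A)/(16πσT_eq⁴)].
d = √[1.61×10²⁷ × 0.92 / (16π × 5.67×10⁻⁸ × (378)⁴)] = 1.59×10¹¹ m = 1.07 AU.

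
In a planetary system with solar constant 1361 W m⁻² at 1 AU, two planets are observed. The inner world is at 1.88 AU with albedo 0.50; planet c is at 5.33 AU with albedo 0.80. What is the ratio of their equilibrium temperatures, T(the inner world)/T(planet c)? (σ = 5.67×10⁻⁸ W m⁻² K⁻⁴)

T₁/T₂ ≈ 2.117

T_eq = [S₀(1−A)/(4σd²)]^(1/4), so T ∝ (1−A)^(1/4) / √d.
T₁ = [1361×0.50/(4×5.67×10⁻⁸×1.88²)]^(1/4) = 170.69 K.
T₂ = [1361×0.20/(4×5.67×10⁻⁸×5.33²)]^(1/4) = 80.62 K.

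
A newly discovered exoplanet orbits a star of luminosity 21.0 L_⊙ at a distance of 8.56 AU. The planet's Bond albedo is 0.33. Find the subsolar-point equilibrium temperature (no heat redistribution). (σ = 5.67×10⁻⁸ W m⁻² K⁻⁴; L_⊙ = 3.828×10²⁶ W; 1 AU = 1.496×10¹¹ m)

T_ss ≈ 261 K

d = 8.56 AU = 1.28×10¹² m.
L = 21.0 × 3.828×10²⁶ = 8.04×10²⁷ W.
Flux: S = L/(4πd²) = 8.04×10²⁷/(4π×(1.28×10¹²)²) = 390 W m⁻².
At the subsolar point the surface absorbs S(1−A) and emits σT⁴ per unit area — no factor of 4, since only the local patch is in balance.
T = [390 × 0.67 / 5.67×10⁻⁸]^(1/4) = (4.61×10⁹)^(1/4) = 261 K.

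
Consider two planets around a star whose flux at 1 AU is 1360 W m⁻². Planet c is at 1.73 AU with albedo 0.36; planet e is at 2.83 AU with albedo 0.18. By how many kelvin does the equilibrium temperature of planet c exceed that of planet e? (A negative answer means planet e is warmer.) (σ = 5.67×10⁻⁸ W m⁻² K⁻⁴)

ΔT ≈ 31.8 K

T_eq = [S₀(1−A)/(4σd²)]^(1/4), so T ∝ (1−A)^(1/4) / √d.
T₁ = [1360×0.64/(4×5.67×10⁻⁸×1.73²)]^(1/4) = 189.23 K.
T₂ = [1360×0.82/(4×5.67×10⁻⁸×2.83²)]^(1/4) = 157.41 K.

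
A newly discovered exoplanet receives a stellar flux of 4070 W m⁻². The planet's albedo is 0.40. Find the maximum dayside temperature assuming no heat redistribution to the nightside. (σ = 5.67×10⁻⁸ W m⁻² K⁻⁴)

With no redistribution each surface element balances locally: S(1−A) = σT⁴.
T = [4070 × 0.60 / 5.67×10⁻⁸]^(1/4) = (4.31×10¹⁰)^(1/4) = 456 K.

T_ss ≈ 456 K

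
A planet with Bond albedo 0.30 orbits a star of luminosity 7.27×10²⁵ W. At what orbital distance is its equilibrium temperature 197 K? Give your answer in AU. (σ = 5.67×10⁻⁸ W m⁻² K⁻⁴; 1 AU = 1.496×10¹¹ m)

From T_eq⁴ = L(1−A)/(16πσd²): d = √[L(1−A)/(16πσT_eq⁴)].
d = √[7.27×10²⁵ × 0.70 / (16π × 5.67×10⁻⁸ × (197)⁴)] = 1.09×10¹¹ m = 0.728 AU.

d ≈ 0.728 AU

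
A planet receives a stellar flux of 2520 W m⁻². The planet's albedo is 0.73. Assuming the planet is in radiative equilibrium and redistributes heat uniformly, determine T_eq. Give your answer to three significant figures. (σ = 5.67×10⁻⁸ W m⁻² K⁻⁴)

Energy balance: absorbed = emitted ⇒ πR²·S(1−A) = 4πR²·σT_eq⁴, so T_eq⁴ = S(1−A)/(4σ).
T_eq = [2520 × 0.27 / (4 × 5.67×10⁻⁸)]^(1/4) = (3.00×10⁹)^(1/4) = 234 K.

T_eq ≈ 234 K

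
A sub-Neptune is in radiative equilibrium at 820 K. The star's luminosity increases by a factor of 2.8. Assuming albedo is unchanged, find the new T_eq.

T_eq ∝ L^(1/4) · d^(−1/2).
T′ = 820 × 2.8^(1/4) = 1060 K.

T_eq ≈ 1060 K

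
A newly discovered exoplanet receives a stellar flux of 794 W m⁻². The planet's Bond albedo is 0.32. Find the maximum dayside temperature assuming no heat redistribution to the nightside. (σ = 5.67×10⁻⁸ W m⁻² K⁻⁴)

T_ss ≈ 312 K

With no redistribution each surface element balances locally: S(1−A) = σT⁴.
T = [794 × 0.68 / 5.67×10⁻⁸]^(1/4) = (9.52×10⁹)^(1/4) = 312 K.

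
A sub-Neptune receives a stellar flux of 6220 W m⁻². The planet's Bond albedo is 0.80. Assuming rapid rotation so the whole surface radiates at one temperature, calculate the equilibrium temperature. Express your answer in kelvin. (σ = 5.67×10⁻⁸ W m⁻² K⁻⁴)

Energy balance: absorbed = emitted ⇒ πR²·S(1−A) = 4πR²·σT_eq⁴, so T_eq⁴ = S(1−A)/(4σ).
T_eq = [6220 × 0.20 / (4 × 5.67×10⁻⁸)]^(1/4) = (5.49×10⁹)^(1/4) = 272 K.

T_eq ≈ 272 K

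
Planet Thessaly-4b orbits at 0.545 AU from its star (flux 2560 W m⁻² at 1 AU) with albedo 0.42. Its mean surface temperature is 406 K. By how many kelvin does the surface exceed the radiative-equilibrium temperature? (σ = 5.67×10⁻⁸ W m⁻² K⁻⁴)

S = 2560/0.545² = 8619 W m⁻².
T_eq = [S(1−A)/(4σ)]^(1/4) = [8619×0.58/(4×5.67×10⁻⁸)]^(1/4) = 385.3 K.
ΔT = T_surf − T_eq = 406 − 385.3.

ΔT ≈ 20.7 K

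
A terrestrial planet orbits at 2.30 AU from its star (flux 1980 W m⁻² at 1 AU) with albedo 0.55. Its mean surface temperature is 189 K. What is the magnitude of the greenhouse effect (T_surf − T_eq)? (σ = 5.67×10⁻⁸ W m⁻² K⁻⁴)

ΔT ≈ 23.9 K

S = 1980/2.30² = 374.3 W m⁻².
T_eq = [S(1−A)/(4σ)]^(1/4) = [374.3×0.45/(4×5.67×10⁻⁸)]^(1/4) = 165.1 K.
ΔT = T_surf − T_eq = 189 − 165.1.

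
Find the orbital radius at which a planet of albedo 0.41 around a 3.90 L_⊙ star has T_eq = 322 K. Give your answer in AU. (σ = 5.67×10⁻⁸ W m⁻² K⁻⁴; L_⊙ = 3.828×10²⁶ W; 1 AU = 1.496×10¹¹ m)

d ≈ 1.13 AU

L = 3.90 × 3.828×10²⁶ = 1.49×10²⁷ W.
From T_eq⁴ = L(1−A)/(16πσd²): d = √[L(1−A)/(16πσT_eq⁴)].
d = √[1.49×10²⁷ × 0.59 / (16π × 5.67×10⁻⁸ × (322)⁴)] = 1.70×10¹¹ m = 1.13 AU.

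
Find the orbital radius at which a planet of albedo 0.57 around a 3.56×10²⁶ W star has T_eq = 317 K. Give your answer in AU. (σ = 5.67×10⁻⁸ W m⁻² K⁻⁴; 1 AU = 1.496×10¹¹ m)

d ≈ 0.488 AU

From T_eq⁴ = L(1−A)/(16πσd²): d = √[L(1−A)/(16πσT_eq⁴)].
d = √[3.56×10²⁶ × 0.43 / (16π × 5.67×10⁻⁸ × (317)⁴)] = 7.29×10¹⁰ m = 0.488 AU.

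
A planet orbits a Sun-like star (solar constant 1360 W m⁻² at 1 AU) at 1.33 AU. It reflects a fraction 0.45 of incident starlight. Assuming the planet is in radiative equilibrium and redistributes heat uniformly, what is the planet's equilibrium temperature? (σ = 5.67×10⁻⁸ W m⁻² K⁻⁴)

T_eq ≈ 208 K

Flux at 1.33 AU: S = 1360/1.33² = 769 W m⁻².
Energy balance: absorbed = emitted ⇒ πR²·S(1−A) = 4πR²·σT_eq⁴, so T_eq⁴ = S(1−A)/(4σ).
T_eq = [769 × 0.55 / (4 × 5.67×10⁻⁸)]^(1/4) = (1.86×10⁹)^(1/4) = 208 K.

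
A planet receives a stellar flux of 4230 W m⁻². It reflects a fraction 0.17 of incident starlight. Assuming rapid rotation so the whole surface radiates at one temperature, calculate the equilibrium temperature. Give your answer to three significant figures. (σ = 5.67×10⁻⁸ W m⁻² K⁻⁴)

Energy balance: absorbed = emitted ⇒ πR²·S(1−A) = 4πR²·σT_eq⁴, so T_eq⁴ = S(1−A)/(4σ).
T_eq = [4230 × 0.83 / (4 × 5.67×10⁻⁸)]^(1/4) = (1.55×10¹⁰)^(1/4) = 353 K.

T_eq ≈ 353 K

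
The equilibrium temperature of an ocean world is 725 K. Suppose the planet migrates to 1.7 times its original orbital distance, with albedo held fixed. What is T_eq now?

T_eq ∝ L^(1/4) · d^(−1/2).
T′ = 725 / 1.7^(1/2) = 556 K.

T_eq ≈ 556 K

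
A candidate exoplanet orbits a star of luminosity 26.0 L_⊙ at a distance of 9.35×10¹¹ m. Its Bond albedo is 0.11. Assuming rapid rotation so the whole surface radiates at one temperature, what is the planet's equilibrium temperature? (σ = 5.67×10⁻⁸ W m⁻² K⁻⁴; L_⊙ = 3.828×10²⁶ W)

L = 26.0 × 3.828×10²⁶ = 9.95×10²⁷ W.
Flux: S = L/(4πd²) = 9.95×10²⁷/(4π×(9.35×10¹¹)²) = 906 W m⁻².
Energy balance: absorbed = emitted ⇒ πR²·S(1−A) = 4πR²·σT_eq⁴, so T_eq⁴ = S(1−A)/(4σ).
T_eq = [906 × 0.89 / (4 × 5.67×10⁻⁸)]^(1/4) = (3.56×10⁹)^(1/4) = 244 K.

T_eq ≈ 244 K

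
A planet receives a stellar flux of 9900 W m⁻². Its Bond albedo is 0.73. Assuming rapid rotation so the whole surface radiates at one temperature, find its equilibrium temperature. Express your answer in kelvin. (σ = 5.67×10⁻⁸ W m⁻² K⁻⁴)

T_eq ≈ 329 K

Energy balance: absorbed = emitted ⇒ πR²·S(1−A) = 4πR²·σT_eq⁴, so T_eq⁴ = S(1−A)/(4σ).
T_eq = [9900 × 0.27 / (4 × 5.67×10⁻⁸)]^(1/4) = (1.18×10¹⁰)^(1/4) = 329 K.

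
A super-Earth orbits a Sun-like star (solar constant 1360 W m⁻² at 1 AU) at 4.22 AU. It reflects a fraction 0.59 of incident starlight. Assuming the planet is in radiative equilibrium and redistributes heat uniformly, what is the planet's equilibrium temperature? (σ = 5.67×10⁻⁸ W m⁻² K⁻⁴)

Flux at 4.22 AU: S = 1360/4.22² = 76.4 W m⁻².
Energy balance: absorbed = emitted ⇒ πR²·S(1−A) = 4πR²·σT_eq⁴, so T_eq⁴ = S(1−A)/(4σ).
T_eq = [76.4 × 0.41 / (4 × 5.67×10⁻⁸)]^(1/4) = (1.38×10⁸)^(1/4) = 108 K.

T_eq ≈ 108 K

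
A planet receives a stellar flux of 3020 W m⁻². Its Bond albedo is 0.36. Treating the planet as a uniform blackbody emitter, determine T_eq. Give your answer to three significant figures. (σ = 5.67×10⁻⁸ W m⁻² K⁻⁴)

Energy balance: absorbed = emitted ⇒ πR²·S(1−A) = 4πR²·σT_eq⁴, so T_eq⁴ = S(1−A)/(4σ).
T_eq = [3020 × 0.64 / (4 × 5.67×10⁻⁸)]^(1/4) = (8.52×10⁹)^(1/4) = 304 K.

T_eq ≈ 304 K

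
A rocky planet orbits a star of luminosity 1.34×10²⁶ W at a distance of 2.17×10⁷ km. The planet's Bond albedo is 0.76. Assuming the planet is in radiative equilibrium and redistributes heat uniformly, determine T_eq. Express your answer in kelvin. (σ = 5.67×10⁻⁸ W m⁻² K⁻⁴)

T_eq ≈ 393 K

d = 2.17×10⁷ km = 2.17×10¹⁰ m.
Flux: S = L/(4πd²) = 1.34×10²⁶/(4π×(2.17×10¹⁰)²) = 2.26×10⁴ W m⁻².
Energy balance: absorbed = emitted ⇒ πR²·S(1−A) = 4πR²·σT_eq⁴, so T_eq⁴ = S(1−A)/(4σ).
T_eq = [2.26×10⁴ × 0.24 / (4 × 5.67×10⁻⁸)]^(1/4) = (2.40×10¹⁰)^(1/4) = 393 K.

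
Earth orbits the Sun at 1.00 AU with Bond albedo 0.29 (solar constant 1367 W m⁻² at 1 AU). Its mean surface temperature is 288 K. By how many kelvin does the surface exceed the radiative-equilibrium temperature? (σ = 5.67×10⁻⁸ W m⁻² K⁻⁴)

ΔT ≈ 32.2 K

S = 1367/1.00² = 1367 W m⁻².
T_eq = [S(1−A)/(4σ)]^(1/4) = [1367×0.71/(4×5.67×10⁻⁸)]^(1/4) = 255.8 K.
ΔT = T_surf − T_eq = 288 − 255.8.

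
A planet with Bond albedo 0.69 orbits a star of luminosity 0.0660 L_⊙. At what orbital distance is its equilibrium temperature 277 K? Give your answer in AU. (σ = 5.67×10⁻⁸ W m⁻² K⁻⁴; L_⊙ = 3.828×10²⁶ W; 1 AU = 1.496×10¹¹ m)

d ≈ 0.144 AU

L = 0.0660 × 3.828×10²⁶ = 2.53×10²⁵ W.
From T_eq⁴ = L(1−A)/(16πσd²): d = √[L(1−A)/(16πσT_eq⁴)].
d = √[2.53×10²⁵ × 0.31 / (16π × 5.67×10⁻⁸ × (277)⁴)] = 2.16×10¹⁰ m = 0.144 AU.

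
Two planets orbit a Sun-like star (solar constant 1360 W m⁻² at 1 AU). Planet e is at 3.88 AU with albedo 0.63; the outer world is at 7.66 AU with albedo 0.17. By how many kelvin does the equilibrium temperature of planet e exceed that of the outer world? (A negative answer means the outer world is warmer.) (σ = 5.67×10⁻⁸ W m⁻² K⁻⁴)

T_eq = [S₀(1−A)/(4σd²)]^(1/4), so T ∝ (1−A)^(1/4) / √d.
T₁ = [1360×0.37/(4×5.67×10⁻⁸×3.88²)]^(1/4) = 110.18 K.
T₂ = [1360×0.83/(4×5.67×10⁻⁸×7.66²)]^(1/4) = 95.97 K.

ΔT ≈ 14.2 K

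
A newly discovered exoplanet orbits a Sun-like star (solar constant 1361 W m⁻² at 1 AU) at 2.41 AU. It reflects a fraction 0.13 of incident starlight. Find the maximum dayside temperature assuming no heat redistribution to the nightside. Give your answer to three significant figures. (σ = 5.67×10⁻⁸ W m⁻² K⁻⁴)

T_ss ≈ 245 K

Flux at 2.41 AU: S = 1361/2.41² = 234 W m⁻².
With no redistribution each surface element balances locally: S(1−A) = σT⁴.
T = [234 × 0.87 / 5.67×10⁻⁸]^(1/4) = (3.60×10⁹)^(1/4) = 245 K.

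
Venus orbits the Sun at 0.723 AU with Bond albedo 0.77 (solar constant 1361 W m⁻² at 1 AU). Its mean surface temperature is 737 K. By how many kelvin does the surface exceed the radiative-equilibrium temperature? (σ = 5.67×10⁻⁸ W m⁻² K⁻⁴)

S = 1361/0.723² = 2604 W m⁻².
T_eq = [S(1−A)/(4σ)]^(1/4) = [2604×0.23/(4×5.67×10⁻⁸)]^(1/4) = 226.7 K.
ΔT = T_surf − T_eq = 737 − 226.7.

ΔT ≈ 510.3 K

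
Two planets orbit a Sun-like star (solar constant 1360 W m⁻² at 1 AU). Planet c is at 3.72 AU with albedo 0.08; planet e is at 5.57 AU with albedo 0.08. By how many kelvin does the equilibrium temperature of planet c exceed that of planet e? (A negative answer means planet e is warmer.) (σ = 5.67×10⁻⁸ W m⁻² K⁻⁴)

T_eq = [S₀(1−A)/(4σd²)]^(1/4), so T ∝ (1−A)^(1/4) / √d.
T₁ = [1360×0.92/(4×5.67×10⁻⁸×3.72²)]^(1/4) = 141.30 K.
T₂ = [1360×0.92/(4×5.67×10⁻⁸×5.57²)]^(1/4) = 115.48 K.

ΔT ≈ 25.8 K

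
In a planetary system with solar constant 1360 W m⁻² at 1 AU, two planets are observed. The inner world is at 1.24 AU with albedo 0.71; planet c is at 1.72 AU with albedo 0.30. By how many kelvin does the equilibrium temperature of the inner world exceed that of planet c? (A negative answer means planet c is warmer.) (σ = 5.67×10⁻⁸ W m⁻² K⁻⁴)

T_eq = [S₀(1−A)/(4σd²)]^(1/4), so T ∝ (1−A)^(1/4) / √d.
T₁ = [1360×0.29/(4×5.67×10⁻⁸×1.24²)]^(1/4) = 183.38 K.
T₂ = [1360×0.70/(4×5.67×10⁻⁸×1.72²)]^(1/4) = 194.08 K.

ΔT ≈ -10.7 K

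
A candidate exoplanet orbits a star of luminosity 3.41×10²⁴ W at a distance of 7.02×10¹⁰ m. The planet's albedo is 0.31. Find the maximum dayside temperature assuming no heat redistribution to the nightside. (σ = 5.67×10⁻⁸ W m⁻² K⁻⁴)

Flux: S = L/(4πd²) = 3.41×10²⁴/(4π×(7.02×10¹⁰)²) = 55.1 W m⁻².
With no redistribution each surface element balances locally: S(1−A) = σT⁴.
T = [55.1 × 0.69 / 5.67×10⁻⁸]^(1/4) = (6.70×10⁸)^(1/4) = 161 K.

T_ss ≈ 161 K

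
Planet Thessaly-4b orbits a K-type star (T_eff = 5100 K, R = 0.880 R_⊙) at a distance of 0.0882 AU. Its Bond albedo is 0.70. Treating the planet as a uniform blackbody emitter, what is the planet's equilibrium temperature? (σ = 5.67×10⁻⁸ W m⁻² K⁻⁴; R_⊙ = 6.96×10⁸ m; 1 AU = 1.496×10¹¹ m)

T_eq ≈ 575 K

R_⋆ = 0.880 × 6.96×10⁸ = 6.12×10⁸ m.
d = 0.0882 AU = 1.32×10¹⁰ m.
L = 4πR_⋆²σT_⋆⁴ = 4π(6.12×10⁸)² × 5.67×10⁻⁸ × (5100)⁴ = 1.81×10²⁶ W.
S = L/(4πd²) = 8.27×10⁴ W m⁻².
Energy balance: absorbed = emitted ⇒ πR²·S(1−A) = 4πR²·σT_eq⁴, so T_eq⁴ = S(1−A)/(4σ).
T_eq = [8.27×10⁴ × 0.30 / (4 × 5.67×10⁻⁸)]^(1/4) = (1.09×10¹¹)^(1/4) = 575 K.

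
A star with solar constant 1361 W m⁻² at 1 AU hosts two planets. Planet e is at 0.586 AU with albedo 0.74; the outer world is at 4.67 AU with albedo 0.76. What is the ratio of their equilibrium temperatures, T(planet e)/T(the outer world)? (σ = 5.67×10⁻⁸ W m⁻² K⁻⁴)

T₁/T₂ ≈ 2.880

T_eq = [S₀(1−A)/(4σd²)]^(1/4), so T ∝ (1−A)^(1/4) / √d.
T₁ = [1361×0.26/(4×5.67×10⁻⁸×0.586²)]^(1/4) = 259.63 K.
T₂ = [1361×0.24/(4×5.67×10⁻⁸×4.67²)]^(1/4) = 90.15 K.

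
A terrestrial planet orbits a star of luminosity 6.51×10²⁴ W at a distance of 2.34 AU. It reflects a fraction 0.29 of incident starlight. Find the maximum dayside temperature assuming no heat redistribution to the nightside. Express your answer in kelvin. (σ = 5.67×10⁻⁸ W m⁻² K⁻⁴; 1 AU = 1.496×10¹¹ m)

T_ss ≈ 85.3 K

d = 2.34 AU = 3.50×10¹¹ m.
Flux: S = L/(4πd²) = 6.51×10²⁴/(4π×(3.50×10¹¹)²) = 4.23 W m⁻².
With no redistribution each surface element balances locally: S(1−A) = σT⁴.
T = [4.23 × 0.71 / 5.67×10⁻⁸]^(1/4) = (5.29×10⁷)^(1/4) = 85.3 K.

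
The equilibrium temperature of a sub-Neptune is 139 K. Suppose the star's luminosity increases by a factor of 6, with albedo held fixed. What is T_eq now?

T_eq ∝ L^(1/4) · d^(−1/2).
T′ = 139 × 6^(1/4) = 218 K.

T_eq ≈ 218 K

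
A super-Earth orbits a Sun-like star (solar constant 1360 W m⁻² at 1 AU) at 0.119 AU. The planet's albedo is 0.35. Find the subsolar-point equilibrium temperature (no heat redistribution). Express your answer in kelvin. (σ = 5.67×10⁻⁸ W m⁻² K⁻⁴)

T_ss ≈ 1020 K

Flux at 0.119 AU: S = 1360/0.119² = 9.60×10⁴ W m⁻².
At the subsolar point the surface absorbs S(1−A) and emits σT⁴ per unit area — no factor of 4, since only the local patch is in balance.
T = [9.60×10⁴ × 0.65 / 5.67×10⁻⁸]^(1/4) = (1.10×10¹²)^(1/4) = 1020 K.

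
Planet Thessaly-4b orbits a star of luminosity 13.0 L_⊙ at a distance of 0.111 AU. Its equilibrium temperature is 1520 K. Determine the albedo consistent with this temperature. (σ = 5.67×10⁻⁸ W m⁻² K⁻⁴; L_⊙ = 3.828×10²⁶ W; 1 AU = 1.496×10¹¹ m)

A ≈ 0.16

d = 0.111 AU = 1.66×10¹⁰ m.
L = 13.0 × 3.828×10²⁶ = 4.98×10²⁷ W.
Flux: S = L/(4πd²) = 4.98×10²⁷/(4π×(1.66×10¹⁰)²) = 1.44×10⁶ W m⁻².
From T_eq⁴ = S(1−A)/(4σ): 1−A = 4σT_eq⁴/S.
1−A = 4 × 5.67×10⁻⁸ × (1520)⁴ / 1.44×10⁶ = 0.843.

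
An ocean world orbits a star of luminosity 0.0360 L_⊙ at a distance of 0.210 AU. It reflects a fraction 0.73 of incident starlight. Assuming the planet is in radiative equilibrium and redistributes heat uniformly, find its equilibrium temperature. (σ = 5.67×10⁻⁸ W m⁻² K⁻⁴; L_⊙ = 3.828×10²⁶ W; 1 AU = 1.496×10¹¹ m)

T_eq ≈ 191 K

d = 0.210 AU = 3.14×10¹⁰ m.
L = 0.0360 × 3.828×10²⁶ = 1.38×10²⁵ W.
Flux: S = L/(4πd²) = 1.38×10²⁵/(4π×(3.14×10¹⁰)²) = 1110 W m⁻².
Energy balance: absorbed = emitted ⇒ πR²·S(1−A) = 4πR²·σT_eq⁴, so T_eq⁴ = S(1−A)/(4σ).
T_eq = [1110 × 0.27 / (4 × 5.67×10⁻⁸)]^(1/4) = (1.32×10⁹)^(1/4) = 191 K.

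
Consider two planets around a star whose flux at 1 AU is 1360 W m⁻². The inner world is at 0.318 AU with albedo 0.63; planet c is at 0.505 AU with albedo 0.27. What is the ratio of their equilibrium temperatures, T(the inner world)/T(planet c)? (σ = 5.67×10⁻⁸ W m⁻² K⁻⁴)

T₁/T₂ ≈ 1.063

T_eq = [S₀(1−A)/(4σd²)]^(1/4), so T ∝ (1−A)^(1/4) / √d.
T₁ = [1360×0.37/(4×5.67×10⁻⁸×0.318²)]^(1/4) = 384.87 K.
T₂ = [1360×0.73/(4×5.67×10⁻⁸×0.505²)]^(1/4) = 361.96 K.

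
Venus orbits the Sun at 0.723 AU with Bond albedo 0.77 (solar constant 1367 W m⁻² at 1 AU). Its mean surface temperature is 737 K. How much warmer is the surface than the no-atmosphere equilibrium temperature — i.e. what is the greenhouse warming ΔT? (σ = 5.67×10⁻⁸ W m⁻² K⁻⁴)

S = 1367/0.723² = 2615 W m⁻².
T_eq = [S(1−A)/(4σ)]^(1/4) = [2615×0.23/(4×5.67×10⁻⁸)]^(1/4) = 226.9 K.
ΔT = T_surf − T_eq = 737 − 226.9.

ΔT ≈ 510.1 K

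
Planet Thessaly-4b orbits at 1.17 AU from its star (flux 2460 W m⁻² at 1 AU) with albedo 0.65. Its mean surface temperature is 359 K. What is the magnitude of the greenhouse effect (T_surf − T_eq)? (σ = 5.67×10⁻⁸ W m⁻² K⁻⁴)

ΔT ≈ 129.5 K

S = 2460/1.17² = 1797 W m⁻².
T_eq = [S(1−A)/(4σ)]^(1/4) = [1797×0.35/(4×5.67×10⁻⁸)]^(1/4) = 229.5 K.
ΔT = T_surf − T_eq = 359 − 229.5.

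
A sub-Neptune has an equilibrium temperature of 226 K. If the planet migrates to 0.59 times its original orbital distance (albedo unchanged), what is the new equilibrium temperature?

T_eq ≈ 294 K

T_eq ∝ L^(1/4) · d^(−1/2).
T′ = 226 / 0.59^(1/2) = 294 K.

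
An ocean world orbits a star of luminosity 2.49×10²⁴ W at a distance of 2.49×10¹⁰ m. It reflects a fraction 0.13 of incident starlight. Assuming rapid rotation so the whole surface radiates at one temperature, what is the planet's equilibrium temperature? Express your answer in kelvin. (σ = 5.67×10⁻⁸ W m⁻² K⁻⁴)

Flux: S = L/(4πd²) = 2.49×10²⁴/(4π×(2.49×10¹⁰)²) = 320 W m⁻².
Energy balance: absorbed = emitted ⇒ πR²·S(1−A) = 4πR²·σT_eq⁴, so T_eq⁴ = S(1−A)/(4σ).
T_eq = [320 × 0.87 / (4 × 5.67×10⁻⁸)]^(1/4) = (1.23×10⁹)^(1/4) = 187 K.

T_eq ≈ 187 K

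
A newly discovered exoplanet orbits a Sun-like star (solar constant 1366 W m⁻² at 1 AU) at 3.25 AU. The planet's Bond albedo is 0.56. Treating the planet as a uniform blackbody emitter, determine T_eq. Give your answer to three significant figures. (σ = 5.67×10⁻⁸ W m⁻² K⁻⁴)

T_eq ≈ 126 K

Flux at 3.25 AU: S = 1366/3.25² = 129 W m⁻².
Energy balance: absorbed = emitted ⇒ πR²·S(1−A) = 4πR²·σT_eq⁴, so T_eq⁴ = S(1−A)/(4σ).
T_eq = [129 × 0.44 / (4 × 5.67×10⁻⁸)]^(1/4) = (2.51×10⁸)^(1/4) = 126 K.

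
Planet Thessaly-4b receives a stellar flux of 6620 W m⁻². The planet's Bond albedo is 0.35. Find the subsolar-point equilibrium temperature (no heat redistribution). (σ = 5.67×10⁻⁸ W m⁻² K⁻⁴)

T_ss ≈ 525 K

At the subsolar point the surface absorbs S(1−A) and emits σT⁴ per unit area — no factor of 4, since only the local patch is in balance.
T = [6620 × 0.65 / 5.67×10⁻⁸]^(1/4) = (7.59×10¹⁰)^(1/4) = 525 K.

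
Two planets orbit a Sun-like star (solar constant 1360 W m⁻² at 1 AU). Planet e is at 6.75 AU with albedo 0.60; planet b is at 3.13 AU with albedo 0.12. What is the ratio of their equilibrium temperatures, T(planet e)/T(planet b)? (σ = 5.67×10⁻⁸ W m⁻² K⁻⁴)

T_eq = [S₀(1−A)/(4σd²)]^(1/4), so T ∝ (1−A)^(1/4) / √d.
T₁ = [1360×0.40/(4×5.67×10⁻⁸×6.75²)]^(1/4) = 85.18 K.
T₂ = [1360×0.88/(4×5.67×10⁻⁸×3.13²)]^(1/4) = 152.34 K.

T₁/T₂ ≈ 0.559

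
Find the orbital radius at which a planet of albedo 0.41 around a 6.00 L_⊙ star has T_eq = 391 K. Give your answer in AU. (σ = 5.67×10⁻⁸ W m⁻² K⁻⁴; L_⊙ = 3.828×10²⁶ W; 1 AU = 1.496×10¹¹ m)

d ≈ 0.953 AU

L = 6.00 × 3.828×10²⁶ = 2.30×10²⁷ W.
From T_eq⁴ = L(1−A)/(16πσd²): d = √[L(1−A)/(16πσT_eq⁴)].
d = √[2.30×10²⁷ × 0.59 / (16π × 5.67×10⁻⁸ × (391)⁴)] = 1.43×10¹¹ m = 0.953 AU.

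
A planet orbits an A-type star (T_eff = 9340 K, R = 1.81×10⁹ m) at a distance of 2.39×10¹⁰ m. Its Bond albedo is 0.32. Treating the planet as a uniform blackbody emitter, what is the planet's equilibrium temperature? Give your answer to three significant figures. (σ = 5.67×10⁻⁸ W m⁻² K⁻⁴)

L = 4πR_⋆²σT_⋆⁴ = 4π(1.81×10⁹)² × 5.67×10⁻⁸ × (9340)⁴ = 1.78×10²⁸ W.
S = L/(4πd²) = 2.47×10⁶ W m⁻².
Energy balance: absorbed = emitted ⇒ πR²·S(1−A) = 4πR²·σT_eq⁴, so T_eq⁴ = S(1−A)/(4σ).
T_eq = [2.47×10⁶ × 0.68 / (4 × 5.67×10⁻⁸)]^(1/4) = (7.42×10¹²)^(1/4) = 1650 K.

T_eq ≈ 1650 K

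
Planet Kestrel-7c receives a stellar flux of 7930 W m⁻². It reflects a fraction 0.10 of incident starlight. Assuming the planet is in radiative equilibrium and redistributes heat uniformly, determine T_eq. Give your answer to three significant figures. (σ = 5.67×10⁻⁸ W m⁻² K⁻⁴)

T_eq ≈ 421 K

Energy balance: absorbed = emitted ⇒ πR²·S(1−A) = 4πR²·σT_eq⁴, so T_eq⁴ = S(1−A)/(4σ).
T_eq = [7930 × 0.90 / (4 × 5.67×10⁻⁸)]^(1/4) = (3.15×10¹⁰)^(1/4) = 421 K.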